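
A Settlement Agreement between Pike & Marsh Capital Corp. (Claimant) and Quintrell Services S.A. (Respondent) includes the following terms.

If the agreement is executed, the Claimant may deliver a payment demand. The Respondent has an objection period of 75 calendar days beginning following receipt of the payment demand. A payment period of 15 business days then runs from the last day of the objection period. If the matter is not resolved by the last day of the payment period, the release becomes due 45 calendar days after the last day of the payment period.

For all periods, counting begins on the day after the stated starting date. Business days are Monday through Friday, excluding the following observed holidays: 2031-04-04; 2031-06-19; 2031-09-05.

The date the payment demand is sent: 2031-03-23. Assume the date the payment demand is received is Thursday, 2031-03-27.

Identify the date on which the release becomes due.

Adding 75 calendar days to 2031-03-27 gives 2031-06-10, which is the last day of the objection period.
The last day of the payment period: 15 business days after Tuesday, 2031-06-10, skipping weekends and the listed holiday on Jun 19 — Jun 11, Jun 12, Jun 13, Jun 16, …, Jun 30, Jul 1, Jul 2 — lands on Wednesday, 2031-07-02.
Adding 45 calendar days to 2031-07-02 gives 2031-08-16, which is the date on which the release becomes due.

2031-08-16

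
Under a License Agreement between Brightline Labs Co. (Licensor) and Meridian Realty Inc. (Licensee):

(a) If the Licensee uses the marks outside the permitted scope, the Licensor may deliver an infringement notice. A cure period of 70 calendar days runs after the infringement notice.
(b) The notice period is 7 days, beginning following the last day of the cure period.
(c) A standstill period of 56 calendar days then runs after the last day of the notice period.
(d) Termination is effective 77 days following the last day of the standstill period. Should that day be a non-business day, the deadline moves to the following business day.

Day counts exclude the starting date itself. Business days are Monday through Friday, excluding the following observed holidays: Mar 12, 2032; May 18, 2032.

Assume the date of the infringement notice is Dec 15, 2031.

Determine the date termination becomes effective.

The last day of the cure period: 70 calendar days after Dec 15, 2031 is Feb 23, 2032.
The last day of the notice period: Feb 23, 2032 + 7 days = Mar 1, 2032.
Adding 56 calendar days to Mar 1, 2032 gives Apr 26, 2032, which is the last day of the standstill period.
Adding 77 calendar days to Apr 26, 2032 gives Jul 12, 2032, which is the date termination becomes effective. Jul 12, 2032 is a Monday and is not a listed holiday, so no roll-forward applies.

Jul 12, 2032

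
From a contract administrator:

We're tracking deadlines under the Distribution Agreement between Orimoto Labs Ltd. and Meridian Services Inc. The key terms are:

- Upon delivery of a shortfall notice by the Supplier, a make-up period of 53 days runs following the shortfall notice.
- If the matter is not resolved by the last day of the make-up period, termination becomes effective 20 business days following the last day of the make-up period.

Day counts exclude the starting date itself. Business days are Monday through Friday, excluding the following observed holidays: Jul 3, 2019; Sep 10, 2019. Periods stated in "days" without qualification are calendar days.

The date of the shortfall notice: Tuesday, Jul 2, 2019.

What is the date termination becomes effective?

The last day of the make-up period: 53 calendar days after Jul 2, 2019 is Aug 24, 2019.
From Saturday, Aug 24, 2019, 20 business days (Aug 26, Aug 27, Aug 28, Aug 29, …, Sep 19, Sep 20, Sep 23, skipping weekends and the listed holiday on Sep 10) brings us to Monday, Sep 23, 2019, which is the date termination becomes effective.

Sep 23, 2019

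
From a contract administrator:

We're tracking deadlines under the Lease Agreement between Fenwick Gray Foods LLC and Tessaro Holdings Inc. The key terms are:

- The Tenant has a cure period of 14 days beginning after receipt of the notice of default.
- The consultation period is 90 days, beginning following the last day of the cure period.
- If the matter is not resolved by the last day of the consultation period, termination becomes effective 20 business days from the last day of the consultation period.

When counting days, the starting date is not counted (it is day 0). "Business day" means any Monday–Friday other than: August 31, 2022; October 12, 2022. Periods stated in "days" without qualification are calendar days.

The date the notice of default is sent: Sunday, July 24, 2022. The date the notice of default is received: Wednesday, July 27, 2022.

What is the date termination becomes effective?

The last day of the cure period: July 27, 2022 + 14 days = August 10, 2022.
The last day of the consultation period: August 10, 2022 + 90 days = November 8, 2022.
The date termination becomes effective: 20 business days after Tuesday, November 8, 2022, skipping weekends — Nov 9, Nov 10, Nov 11, Nov 14, …, Dec 2, Dec 5, Dec 6 — lands on Tuesday, December 6, 2022.

December 6, 2022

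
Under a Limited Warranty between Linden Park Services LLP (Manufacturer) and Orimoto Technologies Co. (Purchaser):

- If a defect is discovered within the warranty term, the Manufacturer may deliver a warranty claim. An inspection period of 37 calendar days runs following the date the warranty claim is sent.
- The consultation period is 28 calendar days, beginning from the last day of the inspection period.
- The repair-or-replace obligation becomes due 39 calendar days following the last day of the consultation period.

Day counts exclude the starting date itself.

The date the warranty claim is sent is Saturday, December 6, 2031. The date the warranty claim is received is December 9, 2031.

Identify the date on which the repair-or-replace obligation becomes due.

March 19, 2032

The last day of the inspection period: 37 calendar days after December 6, 2031 is January 12, 2032.
Adding 28 calendar days to January 12, 2032 gives February 9, 2032, which is the last day of the consultation period.
Adding 39 calendar days to February 9, 2032 gives March 19, 2032, which is the date on which the repair-or-replace obligation becomes due.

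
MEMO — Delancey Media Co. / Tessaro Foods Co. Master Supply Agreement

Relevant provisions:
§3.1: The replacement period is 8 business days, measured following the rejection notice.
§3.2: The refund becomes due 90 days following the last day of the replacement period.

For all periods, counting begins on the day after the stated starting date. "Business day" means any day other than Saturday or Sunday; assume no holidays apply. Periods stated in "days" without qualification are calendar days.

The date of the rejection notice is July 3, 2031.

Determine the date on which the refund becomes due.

October 13, 2031

From Thursday, July 3, 2031, 8 business days (Jul 4, Jul 7, Jul 8, Jul 9, Jul 10, Jul 11, Jul 14, Jul 15, skipping weekends) brings us to Tuesday, July 15, 2031, which is the last day of the replacement period.
The date on which the refund becomes due: 90 calendar days after July 15, 2031 is October 13, 2031.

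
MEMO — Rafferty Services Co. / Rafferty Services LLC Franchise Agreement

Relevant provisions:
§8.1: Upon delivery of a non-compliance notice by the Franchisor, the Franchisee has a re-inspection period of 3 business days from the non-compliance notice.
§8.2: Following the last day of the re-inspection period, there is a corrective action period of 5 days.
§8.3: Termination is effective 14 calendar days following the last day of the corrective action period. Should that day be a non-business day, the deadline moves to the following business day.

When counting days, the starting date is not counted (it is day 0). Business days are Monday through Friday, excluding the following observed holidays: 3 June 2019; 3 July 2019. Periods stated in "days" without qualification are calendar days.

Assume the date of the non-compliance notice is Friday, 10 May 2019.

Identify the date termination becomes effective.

4 June 2019

From Friday, 10 May 2019, 3 business days (May 13, May 14, May 15, skipping weekends) brings us to Wednesday, 15 May 2019, which is the last day of the re-inspection period.
The last day of the corrective action period: 5 calendar days after 15 May 2019 is 20 May 2019.
The date termination becomes effective: 20 May 2019 + 14 days = 3 June 2019. That falls on Monday, a listed holiday, so it rolls to the next business day, Tuesday, 4 June 2019.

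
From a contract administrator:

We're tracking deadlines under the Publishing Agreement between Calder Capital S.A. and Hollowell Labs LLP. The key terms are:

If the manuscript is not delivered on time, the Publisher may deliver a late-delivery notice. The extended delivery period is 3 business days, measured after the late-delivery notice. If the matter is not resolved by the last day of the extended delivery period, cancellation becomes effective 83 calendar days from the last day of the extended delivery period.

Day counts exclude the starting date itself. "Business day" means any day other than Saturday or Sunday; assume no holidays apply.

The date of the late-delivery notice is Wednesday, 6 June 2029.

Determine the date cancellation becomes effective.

From Wednesday, 6 June 2029, 3 business days (Jun 7, Jun 8, Jun 11, skipping weekends) brings us to Monday, 11 June 2029, which is the last day of the extended delivery period.
The date cancellation becomes effective: 83 calendar days after 11 June 2029 is 2 September 2029.

2 September 2029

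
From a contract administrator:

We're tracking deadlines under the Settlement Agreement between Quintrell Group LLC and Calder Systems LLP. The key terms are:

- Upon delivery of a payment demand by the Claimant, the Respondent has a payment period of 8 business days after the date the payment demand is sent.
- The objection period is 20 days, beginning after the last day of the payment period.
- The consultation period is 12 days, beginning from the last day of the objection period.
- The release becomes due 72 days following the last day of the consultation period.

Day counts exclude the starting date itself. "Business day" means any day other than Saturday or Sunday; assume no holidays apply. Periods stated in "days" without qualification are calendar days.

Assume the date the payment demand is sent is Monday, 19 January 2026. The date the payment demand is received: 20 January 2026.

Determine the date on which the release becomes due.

The last day of the payment period: counting 8 business days from Monday, 19 January 2026 (Jan 20, Jan 21, Jan 22, Jan 23, Jan 26, Jan 27, Jan 28, Jan 29, skipping weekends) reaches Thursday, 29 January 2026.
Adding 20 calendar days to 29 January 2026 gives 18 February 2026, which is the last day of the objection period.
The last day of the consultation period: 12 calendar days after 18 February 2026 is 2 March 2026.
Adding 72 calendar days to 2 March 2026 gives 13 May 2026, which is the date on which the release becomes due.

13 May 2026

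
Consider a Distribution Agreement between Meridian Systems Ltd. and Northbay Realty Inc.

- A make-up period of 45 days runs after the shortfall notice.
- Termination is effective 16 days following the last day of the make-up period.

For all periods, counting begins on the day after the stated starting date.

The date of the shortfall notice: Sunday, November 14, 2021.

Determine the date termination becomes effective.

January 14, 2022

Adding 45 calendar days to November 14, 2021 gives December 29, 2021, which is the last day of the make-up period.
The date termination becomes effective: December 29, 2021 + 16 days = January 14, 2022.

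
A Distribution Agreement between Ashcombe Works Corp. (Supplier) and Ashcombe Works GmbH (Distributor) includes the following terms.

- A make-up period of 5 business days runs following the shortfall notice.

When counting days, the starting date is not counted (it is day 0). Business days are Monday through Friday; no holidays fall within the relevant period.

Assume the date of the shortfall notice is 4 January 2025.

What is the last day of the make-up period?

10 January 2025

From Saturday, 4 January 2025, 5 business days (Jan 6, Jan 7, Jan 8, Jan 9, Jan 10, skipping weekends) brings us to Friday, 10 January 2025, which is the last day of the make-up period.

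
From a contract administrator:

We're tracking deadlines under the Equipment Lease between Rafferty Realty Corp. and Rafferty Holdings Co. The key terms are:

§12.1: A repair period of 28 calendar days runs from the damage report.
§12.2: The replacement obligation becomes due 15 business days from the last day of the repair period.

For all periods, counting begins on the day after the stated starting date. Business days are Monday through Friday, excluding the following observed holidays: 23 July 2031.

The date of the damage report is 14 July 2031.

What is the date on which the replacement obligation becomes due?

1 September 2031

Adding 28 calendar days to 14 July 2031 gives 11 August 2031, which is the last day of the repair period.
The date on which the replacement obligation becomes due: 15 business days after Monday, 11 August 2031, skipping weekends — Aug 12, Aug 13, Aug 14, Aug 15, …, Aug 28, Aug 29, Sep 1 — lands on Monday, 1 September 2031.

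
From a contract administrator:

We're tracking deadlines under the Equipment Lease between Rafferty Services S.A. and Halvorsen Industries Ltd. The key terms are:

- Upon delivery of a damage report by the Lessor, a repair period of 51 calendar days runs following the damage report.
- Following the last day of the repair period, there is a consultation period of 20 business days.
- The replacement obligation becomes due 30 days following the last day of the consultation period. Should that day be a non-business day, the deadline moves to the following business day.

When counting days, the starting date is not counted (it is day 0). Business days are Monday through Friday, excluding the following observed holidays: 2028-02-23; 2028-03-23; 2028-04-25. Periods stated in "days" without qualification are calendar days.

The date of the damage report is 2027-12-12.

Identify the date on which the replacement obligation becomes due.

2028-03-31

The last day of the repair period: 51 calendar days after 2027-12-12 is 2028-02-01.
The last day of the consultation period: 20 business days after Tuesday, 2028-02-01, skipping weekends and the listed holiday on Feb 23 — Feb 2, Feb 3, Feb 4, Feb 7, …, Feb 28, Feb 29, Mar 1 — lands on Wednesday, 2028-03-01.
The date on which the replacement obligation becomes due: 2028-03-01 + 30 days = 2028-03-31. 2028-03-31 is a Friday and is not a listed holiday, so no roll-forward applies.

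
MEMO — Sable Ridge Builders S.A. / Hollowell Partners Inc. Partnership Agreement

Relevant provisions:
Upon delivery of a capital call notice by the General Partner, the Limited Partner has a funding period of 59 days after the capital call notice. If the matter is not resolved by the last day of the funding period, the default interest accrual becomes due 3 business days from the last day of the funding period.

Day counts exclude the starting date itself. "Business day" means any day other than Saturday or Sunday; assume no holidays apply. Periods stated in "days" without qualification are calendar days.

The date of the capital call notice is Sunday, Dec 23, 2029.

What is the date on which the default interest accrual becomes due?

Adding 59 calendar days to Dec 23, 2029 gives Feb 20, 2030, which is the last day of the funding period.
The date on which the default interest accrual becomes due: 3 business days after Wednesday, Feb 20, 2030, skipping weekends — Feb 21, Feb 22, Feb 25 — lands on Monday, Feb 25, 2030.

Feb 25, 2030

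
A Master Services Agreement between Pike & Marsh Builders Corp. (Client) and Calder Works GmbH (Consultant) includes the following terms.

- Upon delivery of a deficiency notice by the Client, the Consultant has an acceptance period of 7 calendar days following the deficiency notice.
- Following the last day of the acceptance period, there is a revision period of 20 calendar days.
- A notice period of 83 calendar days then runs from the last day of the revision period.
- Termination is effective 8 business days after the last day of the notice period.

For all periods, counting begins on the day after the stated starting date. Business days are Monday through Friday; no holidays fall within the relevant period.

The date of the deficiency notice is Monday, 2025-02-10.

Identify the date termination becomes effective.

2025-06-11

The last day of the acceptance period: 7 calendar days after 2025-02-10 is 2025-02-17.
The last day of the revision period: 20 calendar days after 2025-02-17 is 2025-03-09.
Adding 83 calendar days to 2025-03-09 gives 2025-05-31, which is the last day of the notice period.
The date termination becomes effective: 8 business days after Saturday, 2025-05-31, skipping weekends — Jun 2, Jun 3, Jun 4, Jun 5, Jun 6, Jun 9, Jun 10, Jun 11 — lands on Wednesday, 2025-06-11.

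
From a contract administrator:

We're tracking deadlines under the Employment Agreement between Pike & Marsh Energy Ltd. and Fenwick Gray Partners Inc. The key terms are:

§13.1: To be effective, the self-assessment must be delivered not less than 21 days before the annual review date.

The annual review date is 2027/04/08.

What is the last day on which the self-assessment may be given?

Counting back 21 calendar days from 2027/04/08 gives 2027/03/18.

2027/03/18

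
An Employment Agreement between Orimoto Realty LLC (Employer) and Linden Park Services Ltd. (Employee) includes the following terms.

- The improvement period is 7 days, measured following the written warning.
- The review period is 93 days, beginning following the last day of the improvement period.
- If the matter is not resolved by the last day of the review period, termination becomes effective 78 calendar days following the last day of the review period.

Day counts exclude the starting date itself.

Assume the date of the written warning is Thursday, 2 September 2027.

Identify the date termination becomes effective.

The last day of the improvement period: 7 calendar days after 2 September 2027 is 9 September 2027.
The last day of the review period: 93 calendar days after 9 September 2027 is 11 December 2027.
The date termination becomes effective: 11 December 2027 + 78 days = 27 February 2028.

27 February 2028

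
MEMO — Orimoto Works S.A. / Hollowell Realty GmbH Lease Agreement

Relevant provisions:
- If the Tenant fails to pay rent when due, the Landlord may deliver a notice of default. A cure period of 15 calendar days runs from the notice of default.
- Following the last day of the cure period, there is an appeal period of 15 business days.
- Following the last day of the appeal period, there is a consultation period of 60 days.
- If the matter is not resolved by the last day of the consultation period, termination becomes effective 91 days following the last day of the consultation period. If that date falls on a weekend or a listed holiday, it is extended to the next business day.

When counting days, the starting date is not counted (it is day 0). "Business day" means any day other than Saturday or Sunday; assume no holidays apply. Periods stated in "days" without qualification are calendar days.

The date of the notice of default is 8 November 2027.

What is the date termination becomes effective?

The last day of the cure period: 8 November 2027 + 15 days = 23 November 2027.
The last day of the appeal period: 15 business days after Tuesday, 23 November 2027, skipping weekends — Nov 24, Nov 25, Nov 26, Nov 29, …, Dec 10, Dec 13, Dec 14 — lands on Tuesday, 14 December 2027.
The last day of the consultation period: 60 calendar days after 14 December 2027 is 12 February 2028.
The date termination becomes effective: 12 February 2028 + 91 days = 13 May 2028. That falls on a Saturday, so it rolls to the next business day, Monday, 15 May 2028.

15 May 2028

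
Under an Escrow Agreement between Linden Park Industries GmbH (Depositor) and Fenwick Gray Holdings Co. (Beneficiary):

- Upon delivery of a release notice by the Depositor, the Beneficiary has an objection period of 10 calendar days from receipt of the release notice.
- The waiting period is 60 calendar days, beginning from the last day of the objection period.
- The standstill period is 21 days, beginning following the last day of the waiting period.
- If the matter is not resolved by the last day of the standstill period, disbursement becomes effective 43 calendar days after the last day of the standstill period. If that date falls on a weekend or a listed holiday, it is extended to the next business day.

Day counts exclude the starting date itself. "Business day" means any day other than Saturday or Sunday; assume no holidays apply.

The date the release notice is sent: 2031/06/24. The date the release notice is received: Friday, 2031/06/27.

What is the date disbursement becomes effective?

2031/11/10

The last day of the objection period: 10 calendar days after 2031/06/27 is 2031/07/07.
The last day of the waiting period: 2031/07/07 + 60 days = 2031/09/05.
The last day of the standstill period: 21 calendar days after 2031/09/05 is 2031/09/26.
Adding 43 calendar days to 2031/09/26 gives 2031/11/08, which is the date disbursement becomes effective. That falls on a Saturday, so it rolls to the next business day, Monday, 2031/11/10.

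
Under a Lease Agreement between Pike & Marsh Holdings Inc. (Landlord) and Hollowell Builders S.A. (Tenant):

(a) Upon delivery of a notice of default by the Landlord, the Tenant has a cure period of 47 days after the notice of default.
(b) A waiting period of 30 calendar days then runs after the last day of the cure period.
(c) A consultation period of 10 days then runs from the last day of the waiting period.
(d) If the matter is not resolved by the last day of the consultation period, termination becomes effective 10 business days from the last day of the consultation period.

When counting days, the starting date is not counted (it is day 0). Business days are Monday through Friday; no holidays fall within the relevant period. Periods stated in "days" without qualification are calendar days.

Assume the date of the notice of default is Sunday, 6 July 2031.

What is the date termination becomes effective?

The last day of the cure period: 6 July 2031 + 47 days = 22 August 2031.
The last day of the waiting period: 22 August 2031 + 30 days = 21 September 2031.
Adding 10 calendar days to 21 September 2031 gives 1 October 2031, which is the last day of the consultation period.
The date termination becomes effective: 10 business days after Wednesday, 1 October 2031, skipping weekends — Oct 2, Oct 3, Oct 6, Oct 7, Oct 8, Oct 9, Oct 10, Oct 13, Oct 14, Oct 15 — lands on Wednesday, 15 October 2031.

15 October 2031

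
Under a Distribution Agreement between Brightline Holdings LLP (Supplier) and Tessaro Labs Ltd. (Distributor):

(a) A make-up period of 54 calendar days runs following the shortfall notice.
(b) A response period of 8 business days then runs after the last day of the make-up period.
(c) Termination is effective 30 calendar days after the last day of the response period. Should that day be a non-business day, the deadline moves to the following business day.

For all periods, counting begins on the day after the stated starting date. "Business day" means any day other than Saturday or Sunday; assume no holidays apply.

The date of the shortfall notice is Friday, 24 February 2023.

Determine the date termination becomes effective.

31 May 2023

The last day of the make-up period: 24 February 2023 + 54 days = 19 April 2023.
From Wednesday, 19 April 2023, 8 business days (Apr 20, Apr 21, Apr 24, Apr 25, Apr 26, Apr 27, Apr 28, May 1, skipping weekends) brings us to Monday, 1 May 2023, which is the last day of the response period.
Adding 30 calendar days to 1 May 2023 gives 31 May 2023, which is the date termination becomes effective. 31 May 2023 is a Wednesday, so no roll-forward applies.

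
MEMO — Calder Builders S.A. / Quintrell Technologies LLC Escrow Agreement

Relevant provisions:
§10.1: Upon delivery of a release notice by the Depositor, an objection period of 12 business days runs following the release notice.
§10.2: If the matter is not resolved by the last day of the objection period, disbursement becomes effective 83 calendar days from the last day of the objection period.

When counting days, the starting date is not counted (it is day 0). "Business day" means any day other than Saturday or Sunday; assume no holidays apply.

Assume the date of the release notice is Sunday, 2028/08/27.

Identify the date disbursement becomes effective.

The last day of the objection period: 12 business days after Sunday, 2028/08/27, skipping weekends — Aug 28, Aug 29, Aug 30, Aug 31, …, Sep 8, Sep 11, Sep 12 — lands on Tuesday, 2028/09/12.
The date disbursement becomes effective: 83 calendar days after 2028/09/12 is 2028/12/04.

2028/12/04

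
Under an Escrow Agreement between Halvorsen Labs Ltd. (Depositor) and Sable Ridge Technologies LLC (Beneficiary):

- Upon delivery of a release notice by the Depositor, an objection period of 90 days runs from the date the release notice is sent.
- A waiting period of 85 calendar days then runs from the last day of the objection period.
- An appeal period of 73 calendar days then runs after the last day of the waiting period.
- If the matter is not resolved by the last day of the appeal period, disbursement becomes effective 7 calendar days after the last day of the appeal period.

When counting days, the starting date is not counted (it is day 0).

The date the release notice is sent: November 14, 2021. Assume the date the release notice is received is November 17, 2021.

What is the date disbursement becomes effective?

The last day of the objection period: November 14, 2021 + 90 days = February 12, 2022.
The last day of the waiting period: 85 calendar days after February 12, 2022 is May 8, 2022.
The last day of the appeal period: May 8, 2022 + 73 days = July 20, 2022.
The date disbursement becomes effective: July 20, 2022 + 7 days = July 27, 2022.

July 27, 2022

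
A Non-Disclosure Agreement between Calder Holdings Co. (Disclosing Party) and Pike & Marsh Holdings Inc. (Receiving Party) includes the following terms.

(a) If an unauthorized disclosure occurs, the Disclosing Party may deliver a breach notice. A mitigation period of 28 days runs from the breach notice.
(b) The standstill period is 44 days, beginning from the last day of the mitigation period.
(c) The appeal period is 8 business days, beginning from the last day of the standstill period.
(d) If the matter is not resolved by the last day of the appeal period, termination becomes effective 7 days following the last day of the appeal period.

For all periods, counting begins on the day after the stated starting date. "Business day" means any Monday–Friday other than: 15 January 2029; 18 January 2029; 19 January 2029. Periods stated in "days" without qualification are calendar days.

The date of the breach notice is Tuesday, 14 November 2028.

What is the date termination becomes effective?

13 February 2029

Adding 28 calendar days to 14 November 2028 gives 12 December 2028, which is the last day of the mitigation period.
The last day of the standstill period: 12 December 2028 + 44 days = 25 January 2029.
The last day of the appeal period: counting 8 business days from Thursday, 25 January 2029 (Jan 26, Jan 29, Jan 30, Jan 31, Feb 1, Feb 2, Feb 5, Feb 6, skipping weekends) reaches Tuesday, 6 February 2029.
The date termination becomes effective: 6 February 2029 + 7 days = 13 February 2029.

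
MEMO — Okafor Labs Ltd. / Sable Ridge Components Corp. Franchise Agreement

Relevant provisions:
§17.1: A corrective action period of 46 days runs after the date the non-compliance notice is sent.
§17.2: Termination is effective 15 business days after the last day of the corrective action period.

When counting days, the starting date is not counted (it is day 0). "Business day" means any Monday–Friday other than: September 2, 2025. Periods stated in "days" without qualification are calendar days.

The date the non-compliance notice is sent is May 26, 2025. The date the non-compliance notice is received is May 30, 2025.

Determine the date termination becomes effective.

August 1, 2025

The last day of the corrective action period: 46 calendar days after May 26, 2025 is July 11, 2025.
The date termination becomes effective: counting 15 business days from Friday, July 11, 2025 (Jul 14, Jul 15, Jul 16, Jul 17, …, Jul 30, Jul 31, Aug 1, skipping weekends) reaches Friday, August 1, 2025.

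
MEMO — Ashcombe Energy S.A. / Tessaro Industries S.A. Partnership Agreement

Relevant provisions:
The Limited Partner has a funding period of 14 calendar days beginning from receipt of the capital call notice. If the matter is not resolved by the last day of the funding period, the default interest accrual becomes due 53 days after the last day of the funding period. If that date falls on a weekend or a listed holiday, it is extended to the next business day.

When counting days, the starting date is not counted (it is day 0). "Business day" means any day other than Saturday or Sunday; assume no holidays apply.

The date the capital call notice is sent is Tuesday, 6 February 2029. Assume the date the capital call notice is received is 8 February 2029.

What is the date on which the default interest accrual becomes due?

The last day of the funding period: 8 February 2029 + 14 days = 22 February 2029.
Adding 53 calendar days to 22 February 2029 gives 16 April 2029, which is the date on which the default interest accrual becomes due. 16 April 2029 is a Monday, so no roll-forward applies.

16 April 2029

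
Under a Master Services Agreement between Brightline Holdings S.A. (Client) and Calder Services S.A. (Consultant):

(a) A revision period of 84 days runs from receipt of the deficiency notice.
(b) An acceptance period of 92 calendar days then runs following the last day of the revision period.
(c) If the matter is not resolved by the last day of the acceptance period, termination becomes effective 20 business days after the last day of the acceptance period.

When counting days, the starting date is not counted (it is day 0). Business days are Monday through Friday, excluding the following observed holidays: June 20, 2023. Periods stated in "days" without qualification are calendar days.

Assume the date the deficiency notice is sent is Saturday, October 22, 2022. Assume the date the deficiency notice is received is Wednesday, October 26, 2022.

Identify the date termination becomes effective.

The last day of the revision period: 84 calendar days after October 26, 2022 is January 18, 2023.
The last day of the acceptance period: 92 calendar days after January 18, 2023 is April 20, 2023.
The date termination becomes effective: 20 business days after Thursday, April 20, 2023, skipping weekends — Apr 21, Apr 24, Apr 25, Apr 26, …, May 16, May 17, May 18 — lands on Thursday, May 18, 2023.

May 18, 2023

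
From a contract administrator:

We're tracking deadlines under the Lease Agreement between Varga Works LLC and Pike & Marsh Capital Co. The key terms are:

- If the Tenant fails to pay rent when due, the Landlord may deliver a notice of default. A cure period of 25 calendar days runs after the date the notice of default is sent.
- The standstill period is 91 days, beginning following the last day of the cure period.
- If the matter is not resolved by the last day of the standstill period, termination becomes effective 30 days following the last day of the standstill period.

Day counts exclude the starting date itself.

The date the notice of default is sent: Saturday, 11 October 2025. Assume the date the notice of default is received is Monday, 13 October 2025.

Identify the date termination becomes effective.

6 March 2026

The last day of the cure period: 11 October 2025 + 25 days = 5 November 2025.
The last day of the standstill period: 91 calendar days after 5 November 2025 is 4 February 2026.
The date termination becomes effective: 4 February 2026 + 30 days = 6 March 2026.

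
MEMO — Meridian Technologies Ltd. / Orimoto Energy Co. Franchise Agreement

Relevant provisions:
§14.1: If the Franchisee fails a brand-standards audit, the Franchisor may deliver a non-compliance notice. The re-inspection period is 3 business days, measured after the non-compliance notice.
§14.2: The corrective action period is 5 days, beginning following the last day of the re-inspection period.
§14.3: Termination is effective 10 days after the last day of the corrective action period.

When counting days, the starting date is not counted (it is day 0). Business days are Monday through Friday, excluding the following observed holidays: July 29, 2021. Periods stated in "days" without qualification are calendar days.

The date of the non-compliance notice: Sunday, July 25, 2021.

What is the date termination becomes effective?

August 12, 2021

The last day of the re-inspection period: counting 3 business days from Sunday, July 25, 2021 (Jul 26, Jul 27, Jul 28, skipping weekends) reaches Wednesday, July 28, 2021.
The last day of the corrective action period: July 28, 2021 + 5 days = August 2, 2021.
Adding 10 calendar days to August 2, 2021 gives August 12, 2021, which is the date termination becomes effective.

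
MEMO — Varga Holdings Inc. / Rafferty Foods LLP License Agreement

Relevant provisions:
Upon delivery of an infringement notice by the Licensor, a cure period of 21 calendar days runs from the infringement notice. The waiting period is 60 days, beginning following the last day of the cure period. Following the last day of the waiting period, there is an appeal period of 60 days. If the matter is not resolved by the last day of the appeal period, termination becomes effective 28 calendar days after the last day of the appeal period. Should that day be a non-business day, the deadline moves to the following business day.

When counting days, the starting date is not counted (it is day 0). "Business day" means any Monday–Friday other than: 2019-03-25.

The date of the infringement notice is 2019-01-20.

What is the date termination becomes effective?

The last day of the cure period: 21 calendar days after 2019-01-20 is 2019-02-10.
Adding 60 calendar days to 2019-02-10 gives 2019-04-11, which is the last day of the waiting period.
Adding 60 calendar days to 2019-04-11 gives 2019-06-10, which is the last day of the appeal period.
The date termination becomes effective: 2019-06-10 + 28 days = 2019-07-08. 2019-07-08 is a Monday and is not a listed holiday, so no roll-forward applies.

2019-07-08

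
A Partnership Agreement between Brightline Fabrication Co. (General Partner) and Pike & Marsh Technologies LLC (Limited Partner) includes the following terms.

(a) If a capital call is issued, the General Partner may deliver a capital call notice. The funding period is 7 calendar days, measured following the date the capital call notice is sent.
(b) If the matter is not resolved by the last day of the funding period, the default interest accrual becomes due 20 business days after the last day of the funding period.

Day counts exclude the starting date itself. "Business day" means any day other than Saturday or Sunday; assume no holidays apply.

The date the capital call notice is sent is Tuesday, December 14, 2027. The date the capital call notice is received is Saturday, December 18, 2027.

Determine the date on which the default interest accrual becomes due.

The last day of the funding period: December 14, 2027 + 7 days = December 21, 2027.
From Tuesday, December 21, 2027, 20 business days (Dec 22, Dec 23, Dec 24, Dec 27, …, Jan 14, Jan 17, Jan 18, skipping weekends) brings us to Tuesday, January 18, 2028, which is the date on which the default interest accrual becomes due.

January 18, 2028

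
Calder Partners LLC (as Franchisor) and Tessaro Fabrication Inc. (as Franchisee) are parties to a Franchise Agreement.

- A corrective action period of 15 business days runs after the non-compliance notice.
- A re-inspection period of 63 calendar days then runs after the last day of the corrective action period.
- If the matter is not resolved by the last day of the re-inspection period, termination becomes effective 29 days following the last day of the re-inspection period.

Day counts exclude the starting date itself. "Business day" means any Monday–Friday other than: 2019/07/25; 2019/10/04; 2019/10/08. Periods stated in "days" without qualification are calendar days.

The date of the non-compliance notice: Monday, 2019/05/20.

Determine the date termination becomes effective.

2019/09/10

From Monday, 2019/05/20, 15 business days (May 21, May 22, May 23, May 24, …, Jun 6, Jun 7, Jun 10, skipping weekends) brings us to Monday, 2019/06/10, which is the last day of the corrective action period.
The last day of the re-inspection period: 63 calendar days after 2019/06/10 is 2019/08/12.
The date termination becomes effective: 2019/08/12 + 29 days = 2019/09/10.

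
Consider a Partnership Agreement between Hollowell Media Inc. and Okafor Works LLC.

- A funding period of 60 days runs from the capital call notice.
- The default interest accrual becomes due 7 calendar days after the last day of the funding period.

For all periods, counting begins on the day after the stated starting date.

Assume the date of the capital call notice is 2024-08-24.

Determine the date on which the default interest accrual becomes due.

The last day of the funding period: 60 calendar days after 2024-08-24 is 2024-10-23.
The date on which the default interest accrual becomes due: 2024-10-23 + 7 days = 2024-10-30.

2024-10-30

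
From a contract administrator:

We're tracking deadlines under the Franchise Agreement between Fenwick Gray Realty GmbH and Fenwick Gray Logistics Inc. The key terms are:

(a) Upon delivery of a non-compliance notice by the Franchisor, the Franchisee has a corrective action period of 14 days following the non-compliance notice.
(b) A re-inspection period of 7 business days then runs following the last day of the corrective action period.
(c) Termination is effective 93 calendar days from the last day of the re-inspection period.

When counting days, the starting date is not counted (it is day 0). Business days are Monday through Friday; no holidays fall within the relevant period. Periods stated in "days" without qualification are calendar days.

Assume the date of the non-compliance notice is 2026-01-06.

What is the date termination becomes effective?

2026-05-02

The last day of the corrective action period: 2026-01-06 + 14 days = 2026-01-20.
The last day of the re-inspection period: counting 7 business days from Tuesday, 2026-01-20 (Jan 21, Jan 22, Jan 23, Jan 26, Jan 27, Jan 28, Jan 29, skipping weekends) reaches Thursday, 2026-01-29.
The date termination becomes effective: 2026-01-29 + 93 days = 2026-05-02.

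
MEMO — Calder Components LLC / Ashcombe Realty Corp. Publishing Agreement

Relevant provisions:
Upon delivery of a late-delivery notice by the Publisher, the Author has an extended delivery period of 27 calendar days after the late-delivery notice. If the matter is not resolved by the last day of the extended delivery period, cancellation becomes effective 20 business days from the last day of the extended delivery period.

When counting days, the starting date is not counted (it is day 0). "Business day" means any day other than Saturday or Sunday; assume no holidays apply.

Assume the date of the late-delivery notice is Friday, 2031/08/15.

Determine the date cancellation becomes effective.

The last day of the extended delivery period: 2031/08/15 + 27 days = 2031/09/11.
The date cancellation becomes effective: 20 business days after Thursday, 2031/09/11, skipping weekends — Sep 12, Sep 15, Sep 16, Sep 17, …, Oct 7, Oct 8, Oct 9 — lands on Thursday, 2031/10/09.

2031/10/09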